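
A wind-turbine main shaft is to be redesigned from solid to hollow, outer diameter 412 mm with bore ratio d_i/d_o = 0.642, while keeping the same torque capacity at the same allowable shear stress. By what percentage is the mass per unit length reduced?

33.4 %

Equal τ_max and T ⇒ the solid shaft needs d_s³ = d_o³(1−k⁴), so d_s = 412·(1−0.642⁴)^(1/3) = 387.2 mm.
Area ratio A_h/A_s = d_o²(1−k²)/d_s² = (1−k²)/(1−k⁴)^(2/3) = 0.6655.
Mass saving = 1 − 0.6655 = 33.4 %.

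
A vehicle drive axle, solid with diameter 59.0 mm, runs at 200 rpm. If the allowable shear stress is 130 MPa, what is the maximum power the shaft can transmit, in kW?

J = πd⁴/32 = π(0.0590)⁴/32 = 1.190×10^-6 m⁴.
T_max = τ_allow·J/r = 1.30×10^8 × 1.190×10^-6 / 0.0295 = 5242 N·m.
ω = 2π·200/60 = 20.94 rad/s, so P_max = T_max·ω = 1.098×10^5 W.

110 kW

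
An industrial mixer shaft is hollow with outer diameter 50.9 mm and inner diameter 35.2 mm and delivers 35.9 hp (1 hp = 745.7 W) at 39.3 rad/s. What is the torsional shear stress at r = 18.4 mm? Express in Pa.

ω = 39.3 rad/s, so T = P/ω = 35.9×745.7 / 39.30 = 681.2 N·m.
J = π(d_o⁴ − d_i⁴)/32 = π(0.0509⁴ − 0.0352⁴)/32 = 5.083×10^-7 m⁴.
Shear stress varies linearly with radius: τ = T·r/J = 681.2 × 0.0184 / 5.083×10^-7 = 2.466×10^7 Pa.

2.47e7 Pa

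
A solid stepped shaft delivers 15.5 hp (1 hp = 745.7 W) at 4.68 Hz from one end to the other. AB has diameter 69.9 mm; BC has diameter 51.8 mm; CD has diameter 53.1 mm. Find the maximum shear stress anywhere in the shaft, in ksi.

ω = 2π·4.68 = 29.41 rad/s, so T = P/ω = 15.5×745.7 / 29.41 = 393.1 N·m.
Under the same torque, τ_max = 16T/(πd³) is largest where d is smallest — segment BC (d = 51.8 mm).
τ_max = 16·393.1/(π·(0.0518)³) = 1.440×10^7 Pa.

2.09 ksi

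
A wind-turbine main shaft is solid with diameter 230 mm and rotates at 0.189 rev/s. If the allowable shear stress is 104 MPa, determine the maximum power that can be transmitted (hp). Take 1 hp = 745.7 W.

J = πd⁴/32 = π(0.230)⁴/32 = 2.747×10^-4 m⁴.
T_max = τ_allow·J/r = 1.04×10^8 × 2.747×10^-4 / 0.115 = 248500 N·m.
ω = 2π·0.189 = 1.188 rad/s, so P_max = T_max·ω = 2.950×10^5 W.

396 hp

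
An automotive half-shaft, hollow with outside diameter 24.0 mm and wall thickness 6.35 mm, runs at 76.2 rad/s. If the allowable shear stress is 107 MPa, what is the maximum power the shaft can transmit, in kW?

J = π(d_o⁴ − d_i⁴)/32 = π(0.0240⁴ − 0.0113⁴)/32 = 3.097×10^-8 m⁴.
T_max = τ_allow·J/r = 1.07×10^8 × 3.097×10^-8 / 0.0120 = 276.2 N·m.
ω = 76.2 rad/s, so P_max = T_max·ω = 2.104×10^4 W.

21.0 kW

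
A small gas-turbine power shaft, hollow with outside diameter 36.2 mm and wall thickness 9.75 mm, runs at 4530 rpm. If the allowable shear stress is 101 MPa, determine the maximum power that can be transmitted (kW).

426 kW

J = π(d_o⁴ − d_i⁴)/32 = π(0.0362⁴ − 0.0167⁴)/32 = 1.610×10^-7 m⁴.
T_max = τ_allow·J/r = 1.01×10^8 × 1.610×10^-7 / 0.0181 = 898.1 N·m.
ω = 2π·4530/60 = 474.4 rad/s, so P_max = T_max·ω = 4.261×10^5 W.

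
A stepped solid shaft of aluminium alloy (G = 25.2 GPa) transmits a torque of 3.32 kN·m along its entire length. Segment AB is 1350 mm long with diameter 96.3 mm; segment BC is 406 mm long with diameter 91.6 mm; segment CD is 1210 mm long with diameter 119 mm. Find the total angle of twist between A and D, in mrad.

J_AB = π(0.0963)⁴/32 = 8.44×10^-6 m⁴; J_BC = π(0.0916)⁴/32 = 6.91×10^-6 m⁴; J_CD = π(0.119)⁴/32 = 1.97×10^-5 m⁴.
θ = (T/G)·Σ L_i/J_i = (3320/25.2×10⁹)·(1.35/8.44×10^-6 + 0.406/6.91×10^-6 + 1.21/1.97×10^-5) = 0.03690 rad.

36.9 mrad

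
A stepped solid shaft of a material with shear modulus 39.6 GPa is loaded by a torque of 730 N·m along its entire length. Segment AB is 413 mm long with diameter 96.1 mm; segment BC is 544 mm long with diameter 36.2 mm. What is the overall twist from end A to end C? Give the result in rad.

J_AB = π(0.0961)⁴/32 = 8.37×10^-6 m⁴; J_BC = π(0.0362)⁴/32 = 1.69×10^-7 m⁴.
θ = (T/G)·Σ L_i/J_i = (730.0/39.6×10⁹)·(0.413/8.37×10^-6 + 0.544/1.69×10^-7) = 0.06039 rad.

0.0604 rad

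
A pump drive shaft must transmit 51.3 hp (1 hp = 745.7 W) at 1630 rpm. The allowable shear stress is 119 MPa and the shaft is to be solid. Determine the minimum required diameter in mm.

ω = 2π·1630/60 = 170.7 rad/s, so T = P/ω = 51.3×745.7 / 170.7 = 224.1 N·m.
For a solid shaft τ_max = 16T/(πd³), so d = (16T/(π τ_allow))^(1/3) = (16·224.1/(π·1.19×10^8))^(1/3) = 0.02125 m.

21.2 mm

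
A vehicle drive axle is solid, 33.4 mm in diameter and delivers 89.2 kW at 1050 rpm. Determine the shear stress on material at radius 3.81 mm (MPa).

ω = 2π·1050/60 = 110.0 rad/s, so T = P/ω = 89.2×10³ / 110.0 = 811.2 N·m.
J = πd⁴/32 = π(0.0334)⁴/32 = 1.222×10^-7 m⁴.
Shear stress varies linearly with radius: τ = T·r/J = 811.2 × 0.00381 / 1.222×10^-7 = 2.530×10^7 Pa.

25.3 MPa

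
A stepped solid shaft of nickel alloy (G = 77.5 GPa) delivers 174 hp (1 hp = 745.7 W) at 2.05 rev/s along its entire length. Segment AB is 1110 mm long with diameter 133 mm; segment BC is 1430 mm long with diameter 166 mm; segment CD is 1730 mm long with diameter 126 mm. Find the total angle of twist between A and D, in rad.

0.0163 rad

ω = 2π·2.05 = 12.88 rad/s, so T = P/ω = 174×745.7 / 12.88 = 10070 N·m.
J_AB = π(0.133)⁴/32 = 3.07×10^-5 m⁴; J_BC = π(0.166)⁴/32 = 7.45×10^-5 m⁴; J_CD = π(0.126)⁴/32 = 2.47×10^-5 m⁴.
θ = (T/G)·Σ L_i/J_i = (10070/77.5×10⁹)·(1.11/3.07×10^-5 + 1.43/7.45×10^-5 + 1.73/2.47×10^-5) = 0.01628 rad.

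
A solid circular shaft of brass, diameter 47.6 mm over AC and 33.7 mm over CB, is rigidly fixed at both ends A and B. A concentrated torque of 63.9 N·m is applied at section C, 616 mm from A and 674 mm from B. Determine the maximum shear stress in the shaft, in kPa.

2450 kPa

Compatibility: T_A·a/J_AC = T_B·b/J_CB with T_A + T_B = T₀.
J_AC = 5.04×10^-7 m⁴, J_CB = 1.27×10^-7 m⁴, so T_A = T₀·(J_AC/a)/((J_AC/a)+(J_CB/b)) = 51.97 N·m, T_B = 11.93 N·m.
τ in each portion: τ_AC = 2.45×10^6 Pa, τ_CB = 1.59×10^6 Pa; maximum is in AC.
τ_max = T_AC·r/J = 51.97·0.0238/5.04×10^-7 = 2.454×10^6 Pa.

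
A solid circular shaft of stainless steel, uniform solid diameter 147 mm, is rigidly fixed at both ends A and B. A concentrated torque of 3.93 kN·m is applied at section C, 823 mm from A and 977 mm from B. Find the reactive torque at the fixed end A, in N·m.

2130 N·m

With uniform GJ and both ends fixed, compatibility θ_AC = θ_CB gives T_A·a = T_B·b, together with T_A + T_B = T₀.
T_A = T₀·b/(a+b) = 3930·977/1800 = 2133 N·m; T_B = 1797 N·m.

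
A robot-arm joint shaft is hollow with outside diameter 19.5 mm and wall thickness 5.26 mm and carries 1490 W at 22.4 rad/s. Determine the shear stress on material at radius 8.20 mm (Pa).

ω = 22.4 rad/s, so T = P/ω = 1490 / 22.40 = 66.52 N·m.
J = π(d_o⁴ − d_i⁴)/32 = π(0.0195⁴ − 0.00898⁴)/32 = 1.356×10^-8 m⁴.
Shear stress varies linearly with radius: τ = T·r/J = 66.52 × 0.00820 / 1.356×10^-8 = 4.023×10^7 Pa.

4.02e7 Pa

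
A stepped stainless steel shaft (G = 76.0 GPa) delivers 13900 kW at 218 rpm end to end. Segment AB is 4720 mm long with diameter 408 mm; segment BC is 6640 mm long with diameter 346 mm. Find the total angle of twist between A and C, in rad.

ω = 2π·218/60 = 22.83 rad/s, so T = P/ω = 13900×10³ / 22.83 = 608900 N·m.
J_AB = π(0.408)⁴/32 = 2.72×10^-3 m⁴; J_BC = π(0.346)⁴/32 = 1.41×10^-3 m⁴.
θ = (T/G)·Σ L_i/J_i = (608900/76.0×10⁹)·(4.72/2.72×10^-3 + 6.64/1.41×10^-3) = 0.05171 rad.

0.0517 rad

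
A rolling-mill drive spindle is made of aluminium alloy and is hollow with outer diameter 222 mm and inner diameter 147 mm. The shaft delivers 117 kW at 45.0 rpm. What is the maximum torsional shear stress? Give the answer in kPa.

14300 kPa

ω = 2π·45.0/60 = 4.712 rad/s, so T = P/ω = 117×10³ / 4.712 = 24830 N·m.
J = π(d_o⁴ − d_i⁴)/32 = π(0.222⁴ − 0.147⁴)/32 = 1.926×10^-4 m⁴.
τ_max = T·r/J = 24830 × 0.111 / 1.926×10^-4 = 1.431×10^7 Pa.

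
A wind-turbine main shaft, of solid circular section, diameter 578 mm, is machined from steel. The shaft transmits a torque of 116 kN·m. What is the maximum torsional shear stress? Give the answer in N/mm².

J = πd⁴/32 = π(0.578)⁴/32 = 0.01096 m⁴.
τ_max = T·r/J = 116000 × 0.289 / 0.01096 = 3.059×10^6 Pa.

3.06 N/mm²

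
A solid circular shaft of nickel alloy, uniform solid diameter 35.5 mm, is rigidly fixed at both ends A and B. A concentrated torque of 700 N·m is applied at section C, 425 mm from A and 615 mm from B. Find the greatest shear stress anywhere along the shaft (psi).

6830 psi

With uniform GJ and both ends fixed, compatibility θ_AC = θ_CB gives T_A·a = T_B·b, together with T_A + T_B = T₀.
T_A = T₀·b/(a+b) = 700.0·615/1040 = 413.9 N·m; T_B = 286.1 N·m.
τ in each portion: τ_AC = 4.71×10^7 Pa, τ_CB = 3.26×10^7 Pa; maximum is in AC.
τ_max = T_AC·r/J = 413.9·0.0177/1.56×10^-7 = 4.712×10^7 Pa.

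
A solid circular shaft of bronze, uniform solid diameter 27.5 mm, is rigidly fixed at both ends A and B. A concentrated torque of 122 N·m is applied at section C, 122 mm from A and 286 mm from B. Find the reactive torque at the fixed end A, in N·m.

With uniform GJ and both ends fixed, compatibility θ_AC = θ_CB gives T_A·a = T_B·b, together with T_A + T_B = T₀.
T_A = T₀·b/(a+b) = 122.0·286/408.0 = 85.52 N·m; T_B = 36.48 N·m.

85.5 N·m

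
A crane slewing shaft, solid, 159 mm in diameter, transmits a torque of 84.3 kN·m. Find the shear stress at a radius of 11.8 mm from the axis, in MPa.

J = πd⁴/32 = π(0.159)⁴/32 = 6.275×10^-5 m⁴.
Shear stress varies linearly with radius: τ = T·r/J = 84300 × 0.0118 / 6.275×10^-5 = 1.585×10^7 Pa.

15.9 MPa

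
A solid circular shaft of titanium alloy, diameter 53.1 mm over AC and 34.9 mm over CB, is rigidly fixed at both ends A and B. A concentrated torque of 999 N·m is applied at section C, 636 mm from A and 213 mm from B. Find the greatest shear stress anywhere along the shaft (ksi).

Compatibility: T_A·a/J_AC = T_B·b/J_CB with T_A + T_B = T₀.
J_AC = 7.81×10^-7 m⁴, J_CB = 1.46×10^-7 m⁴, so T_A = T₀·(J_AC/a)/((J_AC/a)+(J_CB/b)) = 641.5 N·m, T_B = 357.5 N·m.
τ in each portion: τ_AC = 2.18×10^7 Pa, τ_CB = 4.28×10^7 Pa; maximum is in CB.
τ_max = T_CB·r/J = 357.5·0.0175/1.46×10^-7 = 4.283×10^7 Pa.

6.21 ksi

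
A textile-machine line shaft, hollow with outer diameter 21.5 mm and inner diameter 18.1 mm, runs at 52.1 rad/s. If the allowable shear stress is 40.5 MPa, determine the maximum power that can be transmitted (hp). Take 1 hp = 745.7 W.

J = π(d_o⁴ − d_i⁴)/32 = π(0.0215⁴ − 0.0181⁴)/32 = 1.044×10^-8 m⁴.
T_max = τ_allow·J/r = 4.05×10^7 × 1.044×10^-8 / 0.0107 = 39.33 N·m.
ω = 52.1 rad/s, so P_max = T_max·ω = 2049 W.

2.75 hp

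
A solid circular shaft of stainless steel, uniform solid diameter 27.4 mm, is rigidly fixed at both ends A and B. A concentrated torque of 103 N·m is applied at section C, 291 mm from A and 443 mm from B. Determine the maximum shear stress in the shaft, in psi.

2230 psi

With uniform GJ and both ends fixed, compatibility θ_AC = θ_CB gives T_A·a = T_B·b, together with T_A + T_B = T₀.
T_A = T₀·b/(a+b) = 103.0·443/734.0 = 62.16 N·m; T_B = 40.84 N·m.
τ in each portion: τ_AC = 1.54×10^7 Pa, τ_CB = 1.01×10^7 Pa; maximum is in AC.
τ_max = T_AC·r/J = 62.16·0.0137/5.53×10^-8 = 1.539×10^7 Pa.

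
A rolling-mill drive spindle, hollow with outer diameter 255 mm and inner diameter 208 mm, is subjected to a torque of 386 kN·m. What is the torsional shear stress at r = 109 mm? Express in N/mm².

182 N/mm²

J = π(d_o⁴ − d_i⁴)/32 = π(0.255⁴ − 0.208⁴)/32 = 2.313×10^-4 m⁴.
Shear stress varies linearly with radius: τ = T·r/J = 386000 × 0.109 / 2.313×10^-4 = 1.819×10^8 Pa.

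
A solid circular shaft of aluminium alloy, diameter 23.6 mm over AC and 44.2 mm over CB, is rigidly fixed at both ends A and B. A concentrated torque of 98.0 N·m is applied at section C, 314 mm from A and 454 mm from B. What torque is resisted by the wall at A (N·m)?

Compatibility: T_A·a/J_AC = T_B·b/J_CB with T_A + T_B = T₀.
J_AC = 3.05×10^-8 m⁴, J_CB = 3.75×10^-7 m⁴, so T_A = T₀·(J_AC/a)/((J_AC/a)+(J_CB/b)) = 10.31 N·m, T_B = 87.69 N·m.

10.3 N·m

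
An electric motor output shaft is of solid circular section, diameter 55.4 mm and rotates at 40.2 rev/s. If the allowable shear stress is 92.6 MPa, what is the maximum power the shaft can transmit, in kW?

J = πd⁴/32 = π(0.0554)⁴/32 = 9.248×10^-7 m⁴.
T_max = τ_allow·J/r = 9.26×10^7 × 9.248×10^-7 / 0.0277 = 3092 N·m.
ω = 2π·40.2 = 252.6 rad/s, so P_max = T_max·ω = 7.809×10^5 W.

781 kW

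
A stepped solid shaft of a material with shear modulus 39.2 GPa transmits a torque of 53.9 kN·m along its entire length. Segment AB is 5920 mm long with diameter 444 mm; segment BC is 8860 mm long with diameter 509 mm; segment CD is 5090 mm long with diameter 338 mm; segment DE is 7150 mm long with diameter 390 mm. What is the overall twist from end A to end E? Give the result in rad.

0.0138 rad

J_AB = π(0.444)⁴/32 = 3.82×10^-3 m⁴; J_BC = π(0.509)⁴/32 = 6.59×10^-3 m⁴; J_CD = π(0.338)⁴/32 = 1.28×10^-3 m⁴; J_DE = π(0.390)⁴/32 = 2.27×10^-3 m⁴.
θ = (T/G)·Σ L_i/J_i = (53900/39.2×10⁹)·(5.92/3.82×10^-3 + 8.86/6.59×10^-3 + 5.09/1.28×10^-3 + 7.15/2.27×10^-3) = 0.01377 rad.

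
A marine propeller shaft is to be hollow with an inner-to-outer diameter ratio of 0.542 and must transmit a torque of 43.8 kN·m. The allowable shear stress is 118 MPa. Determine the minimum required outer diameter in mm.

127 mm

For a hollow shaft with d_i/d_o = 0.542: τ_max = 16T/(π d_o³ (1−k⁴)), so d_o = [16T/(π τ_allow (1−k⁴))]^(1/3) = [16·43800/(π·1.18×10^8·0.9137)]^(1/3) = 0.1274 m.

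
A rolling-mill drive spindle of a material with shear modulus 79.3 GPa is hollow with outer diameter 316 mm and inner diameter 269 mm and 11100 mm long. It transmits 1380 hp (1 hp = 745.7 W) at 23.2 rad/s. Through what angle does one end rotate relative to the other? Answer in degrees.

0.765°

ω = 23.2 rad/s, so T = P/ω = 1380×745.7 / 23.20 = 44360 N·m.
J = π(d_o⁴ − d_i⁴)/32 = π(0.316⁴ − 0.269⁴)/32 = 4.649×10^-4 m⁴.
θ = T·L/(G·J) = 44360 × 11.1 / (79.3×10⁹ × 4.649×10^-4) = 0.01336 rad.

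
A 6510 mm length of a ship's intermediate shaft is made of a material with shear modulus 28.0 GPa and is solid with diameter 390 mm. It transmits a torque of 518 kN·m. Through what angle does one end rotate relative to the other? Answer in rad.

0.0530 rad

J = πd⁴/32 = π(0.390)⁴/32 = 2.271×10^-3 m⁴.
θ = T·L/(G·J) = 518000 × 6.51 / (28.0×10⁹ × 2.271×10^-3) = 0.05303 rad.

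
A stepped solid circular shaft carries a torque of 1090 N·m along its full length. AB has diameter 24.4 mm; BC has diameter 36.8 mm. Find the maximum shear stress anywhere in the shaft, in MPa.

382 MPa

Under the same torque, τ_max = 16T/(πd³) is largest where d is smallest — segment AB (d = 24.4 mm).
τ_max = 16·1090/(π·(0.0244)³) = 3.821×10^8 Pa.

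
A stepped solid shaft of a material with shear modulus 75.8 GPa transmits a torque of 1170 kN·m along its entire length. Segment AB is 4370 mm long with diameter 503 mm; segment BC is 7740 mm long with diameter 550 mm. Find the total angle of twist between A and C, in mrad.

J_AB = π(0.503)⁴/32 = 6.28×10^-3 m⁴; J_BC = π(0.550)⁴/32 = 8.98×10^-3 m⁴.
θ = (T/G)·Σ L_i/J_i = (1.170e6/75.8×10⁹)·(4.37/6.28×10^-3 + 7.74/8.98×10^-3) = 0.02403 rad.

24.0 mrad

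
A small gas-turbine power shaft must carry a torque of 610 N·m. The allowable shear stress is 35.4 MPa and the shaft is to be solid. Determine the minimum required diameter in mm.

44.4 mm

For a solid shaft τ_max = 16T/(πd³), so d = (16T/(π τ_allow))^(1/3) = (16·610.0/(π·3.54×10^7))^(1/3) = 0.04444 m.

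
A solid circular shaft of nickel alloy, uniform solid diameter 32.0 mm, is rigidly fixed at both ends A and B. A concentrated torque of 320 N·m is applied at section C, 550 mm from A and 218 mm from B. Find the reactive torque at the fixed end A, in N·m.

With uniform GJ and both ends fixed, compatibility θ_AC = θ_CB gives T_A·a = T_B·b, together with T_A + T_B = T₀.
T_A = T₀·b/(a+b) = 320.0·218/768.0 = 90.83 N·m; T_B = 229.2 N·m.

90.8 N·m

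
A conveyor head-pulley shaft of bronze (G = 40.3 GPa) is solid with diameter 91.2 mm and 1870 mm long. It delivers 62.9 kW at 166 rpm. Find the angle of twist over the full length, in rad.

0.0247 rad

ω = 2π·166/60 = 17.38 rad/s, so T = P/ω = 62.9×10³ / 17.38 = 3618 N·m.
J = πd⁴/32 = π(0.0912)⁴/32 = 6.792×10^-6 m⁴.
θ = T·L/(G·J) = 3618 × 1.87 / (40.3×10⁹ × 6.792×10^-6) = 0.02472 rad.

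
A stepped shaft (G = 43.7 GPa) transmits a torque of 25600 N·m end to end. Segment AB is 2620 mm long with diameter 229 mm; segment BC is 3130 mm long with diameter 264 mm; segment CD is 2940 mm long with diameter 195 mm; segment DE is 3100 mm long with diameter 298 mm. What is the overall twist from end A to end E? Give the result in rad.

0.0240 rad

J_AB = π(0.229)⁴/32 = 2.70×10^-4 m⁴; J_BC = π(0.264)⁴/32 = 4.77×10^-4 m⁴; J_CD = π(0.195)⁴/32 = 1.42×10^-4 m⁴; J_DE = π(0.298)⁴/32 = 7.74×10^-4 m⁴.
θ = (T/G)·Σ L_i/J_i = (25600/43.7×10⁹)·(2.62/2.70×10^-4 + 3.13/4.77×10^-4 + 2.94/1.42×10^-4 + 3.10/7.74×10^-4) = 0.02401 rad.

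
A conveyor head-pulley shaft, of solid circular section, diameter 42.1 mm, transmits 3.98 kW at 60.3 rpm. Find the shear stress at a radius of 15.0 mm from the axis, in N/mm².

ω = 2π·60.3/60 = 6.315 rad/s, so T = P/ω = 3.98×10³ / 6.315 = 630.3 N·m.
J = πd⁴/32 = π(0.0421)⁴/32 = 3.084×10^-7 m⁴.
Shear stress varies linearly with radius: τ = T·r/J = 630.3 × 0.0150 / 3.084×10^-7 = 3.065×10^7 Pa.

30.7 N/mm²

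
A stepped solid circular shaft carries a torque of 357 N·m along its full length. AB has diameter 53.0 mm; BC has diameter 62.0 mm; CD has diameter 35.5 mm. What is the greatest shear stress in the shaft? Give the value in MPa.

Under the same torque, τ_max = 16T/(πd³) is largest where d is smallest — segment CD (d = 35.5 mm).
τ_max = 16·357.0/(π·(0.0355)³) = 4.064×10^7 Pa.

40.6 MPa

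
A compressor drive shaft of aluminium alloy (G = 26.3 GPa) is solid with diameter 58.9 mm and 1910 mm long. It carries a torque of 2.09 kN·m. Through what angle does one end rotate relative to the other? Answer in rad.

J = πd⁴/32 = π(0.0589)⁴/32 = 1.182×10^-6 m⁴.
θ = T·L/(G·J) = 2090 × 1.91 / (26.3×10⁹ × 1.182×10^-6) = 0.1285 rad.

0.128 rad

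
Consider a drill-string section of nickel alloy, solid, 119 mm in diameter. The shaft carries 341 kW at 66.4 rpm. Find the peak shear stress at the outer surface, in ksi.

ω = 2π·66.4/60 = 6.953 rad/s, so T = P/ω = 341×10³ / 6.953 = 49040 N·m.
J = πd⁴/32 = π(0.119)⁴/32 = 1.969×10^-5 m⁴.
τ_max = T·r/J = 49040 × 0.0595 / 1.969×10^-5 = 1.482×10^8 Pa.

21.5 ksi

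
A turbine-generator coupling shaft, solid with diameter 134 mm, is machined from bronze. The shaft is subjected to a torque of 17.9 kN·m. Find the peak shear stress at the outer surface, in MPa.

J = πd⁴/32 = π(0.134)⁴/32 = 3.165×10^-5 m⁴.
τ_max = T·r/J = 17900 × 0.0670 / 3.165×10^-5 = 3.789×10^7 Pa.

37.9 MPa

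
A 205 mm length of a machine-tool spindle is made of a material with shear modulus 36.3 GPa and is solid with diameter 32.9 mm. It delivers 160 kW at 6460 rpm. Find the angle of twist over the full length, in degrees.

ω = 2π·6460/60 = 676.5 rad/s, so T = P/ω = 160×10³ / 676.5 = 236.5 N·m.
J = πd⁴/32 = π(0.0329)⁴/32 = 1.150×10^-7 m⁴.
θ = T·L/(G·J) = 236.5 × 0.205 / (36.3×10⁹ × 1.150×10^-7) = 0.01161 rad.

0.665°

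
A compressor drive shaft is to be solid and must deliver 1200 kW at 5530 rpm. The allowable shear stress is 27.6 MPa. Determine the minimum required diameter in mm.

ω = 2π·5530/60 = 579.1 rad/s, so T = P/ω = 1200×10³ / 579.1 = 2072 N·m.
For a solid shaft τ_max = 16T/(πd³), so d = (16T/(π τ_allow))^(1/3) = (16·2072/(π·2.76×10^7))^(1/3) = 0.07258 m.

72.6 mm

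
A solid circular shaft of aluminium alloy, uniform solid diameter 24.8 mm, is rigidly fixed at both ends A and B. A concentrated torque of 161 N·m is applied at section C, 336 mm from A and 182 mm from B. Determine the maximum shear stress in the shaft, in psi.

5060 psi

With uniform GJ and both ends fixed, compatibility θ_AC = θ_CB gives T_A·a = T_B·b, together with T_A + T_B = T₀.
T_A = T₀·b/(a+b) = 161.0·182/518.0 = 56.57 N·m; T_B = 104.4 N·m.
τ in each portion: τ_AC = 1.89×10^7 Pa, τ_CB = 3.49×10^7 Pa; maximum is in CB.
τ_max = T_CB·r/J = 104.4·0.0124/3.71×10^-8 = 3.487×10^7 Pa.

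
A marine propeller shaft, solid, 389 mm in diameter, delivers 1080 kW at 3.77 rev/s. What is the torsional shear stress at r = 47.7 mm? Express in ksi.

ω = 2π·3.77 = 23.69 rad/s, so T = P/ω = 1080×10³ / 23.69 = 45590 N·m.
J = πd⁴/32 = π(0.389)⁴/32 = 2.248×10^-3 m⁴.
Shear stress varies linearly with radius: τ = T·r/J = 45590 × 0.0477 / 2.248×10^-3 = 9.674×10^5 Pa.

0.140 ksi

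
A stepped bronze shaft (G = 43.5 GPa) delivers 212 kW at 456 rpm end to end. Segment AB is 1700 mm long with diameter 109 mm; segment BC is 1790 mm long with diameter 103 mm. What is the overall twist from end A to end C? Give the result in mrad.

ω = 2π·456/60 = 47.75 rad/s, so T = P/ω = 212×10³ / 47.75 = 4440 N·m.
J_AB = π(0.109)⁴/32 = 1.39×10^-5 m⁴; J_BC = π(0.103)⁴/32 = 1.10×10^-5 m⁴.
θ = (T/G)·Σ L_i/J_i = (4440/43.5×10⁹)·(1.70/1.39×10^-5 + 1.79/1.10×10^-5) = 0.02905 rad.

29.1 mrad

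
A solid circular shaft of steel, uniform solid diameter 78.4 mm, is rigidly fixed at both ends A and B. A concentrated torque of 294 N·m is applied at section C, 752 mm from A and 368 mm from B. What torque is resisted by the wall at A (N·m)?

96.6 N·m

With uniform GJ and both ends fixed, compatibility θ_AC = θ_CB gives T_A·a = T_B·b, together with T_A + T_B = T₀.
T_A = T₀·b/(a+b) = 294.0·368/1120 = 96.60 N·m; T_B = 197.4 N·m.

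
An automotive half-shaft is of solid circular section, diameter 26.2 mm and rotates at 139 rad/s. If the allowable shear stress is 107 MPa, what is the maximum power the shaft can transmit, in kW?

52.5 kW

J = πd⁴/32 = π(0.0262)⁴/32 = 4.626×10^-8 m⁴.
T_max = τ_allow·J/r = 1.07×10^8 × 4.626×10^-8 / 0.0131 = 377.8 N·m.
ω = 139 rad/s, so P_max = T_max·ω = 5.252×10^4 W.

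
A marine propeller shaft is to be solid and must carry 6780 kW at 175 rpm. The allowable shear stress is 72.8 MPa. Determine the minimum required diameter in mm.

ω = 2π·175/60 = 18.33 rad/s, so T = P/ω = 6780×10³ / 18.33 = 370000 N·m.
For a solid shaft τ_max = 16T/(πd³), so d = (16T/(π τ_allow))^(1/3) = (16·370000/(π·7.28×10^7))^(1/3) = 0.2958 m.

296 mm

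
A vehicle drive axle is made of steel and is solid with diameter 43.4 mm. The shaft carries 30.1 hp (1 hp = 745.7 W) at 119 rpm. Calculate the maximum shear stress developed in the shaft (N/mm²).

112 N/mm²

ω = 2π·119/60 = 12.46 rad/s, so T = P/ω = 30.1×745.7 / 12.46 = 1801 N·m.
J = πd⁴/32 = π(0.0434)⁴/32 = 3.483×10^-7 m⁴.
τ_max = T·r/J = 1801 × 0.0217 / 3.483×10^-7 = 1.122×10^8 Pa.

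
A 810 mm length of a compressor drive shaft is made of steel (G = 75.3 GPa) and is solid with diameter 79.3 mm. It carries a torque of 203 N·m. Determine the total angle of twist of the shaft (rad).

J = πd⁴/32 = π(0.0793)⁴/32 = 3.882×10^-6 m⁴.
θ = T·L/(G·J) = 203.0 × 0.810 / (75.3×10⁹ × 3.882×10^-6) = 5.625×10^-4 rad.

5.62e-4 rad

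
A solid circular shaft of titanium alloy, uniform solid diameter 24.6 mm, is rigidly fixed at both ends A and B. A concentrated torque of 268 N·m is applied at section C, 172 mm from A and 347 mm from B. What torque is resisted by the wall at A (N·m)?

179 N·m

With uniform GJ and both ends fixed, compatibility θ_AC = θ_CB gives T_A·a = T_B·b, together with T_A + T_B = T₀.
T_A = T₀·b/(a+b) = 268.0·347/519.0 = 179.2 N·m; T_B = 88.82 N·m.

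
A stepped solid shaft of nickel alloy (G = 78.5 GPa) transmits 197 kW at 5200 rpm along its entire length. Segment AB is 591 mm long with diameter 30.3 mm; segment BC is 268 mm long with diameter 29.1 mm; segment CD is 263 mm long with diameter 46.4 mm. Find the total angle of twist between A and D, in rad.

ω = 2π·5200/60 = 544.5 rad/s, so T = P/ω = 197×10³ / 544.5 = 361.8 N·m.
J_AB = π(0.0303)⁴/32 = 8.28×10^-8 m⁴; J_BC = π(0.0291)⁴/32 = 7.04×10^-8 m⁴; J_CD = π(0.0464)⁴/32 = 4.55×10^-7 m⁴.
θ = (T/G)·Σ L_i/J_i = (361.8/78.5×10⁹)·(0.591/8.28×10^-8 + 0.268/7.04×10^-8 + 0.263/4.55×10^-7) = 0.05312 rad.

0.0531 rad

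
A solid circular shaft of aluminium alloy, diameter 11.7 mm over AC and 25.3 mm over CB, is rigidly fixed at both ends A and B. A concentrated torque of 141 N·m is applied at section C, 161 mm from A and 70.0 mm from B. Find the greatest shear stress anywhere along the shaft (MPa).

43.5 MPa

Compatibility: T_A·a/J_AC = T_B·b/J_CB with T_A + T_B = T₀.
J_AC = 1.84×10^-9 m⁴, J_CB = 4.02×10^-8 m⁴, so T_A = T₀·(J_AC/a)/((J_AC/a)+(J_CB/b)) = 2.749 N·m, T_B = 138.3 N·m.
τ in each portion: τ_AC = 8.74×10^6 Pa, τ_CB = 4.35×10^7 Pa; maximum is in CB.
τ_max = T_CB·r/J = 138.3·0.0126/4.02×10^-8 = 4.348×10^7 Pa.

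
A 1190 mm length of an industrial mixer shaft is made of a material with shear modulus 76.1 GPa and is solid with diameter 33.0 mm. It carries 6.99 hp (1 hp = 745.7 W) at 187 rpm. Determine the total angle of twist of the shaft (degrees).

2.05°

ω = 2π·187/60 = 19.58 rad/s, so T = P/ω = 6.99×745.7 / 19.58 = 266.2 N·m.
J = πd⁴/32 = π(0.0330)⁴/32 = 1.164×10^-7 m⁴.
θ = T·L/(G·J) = 266.2 × 1.19 / (76.1×10⁹ × 1.164×10^-7) = 0.03575 rad.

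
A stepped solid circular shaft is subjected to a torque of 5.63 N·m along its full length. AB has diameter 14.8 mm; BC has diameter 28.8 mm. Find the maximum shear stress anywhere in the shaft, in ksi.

Under the same torque, τ_max = 16T/(πd³) is largest where d is smallest — segment AB (d = 14.8 mm).
τ_max = 16·5.630/(π·(0.0148)³) = 8.845×10^6 Pa.

1.28 ksi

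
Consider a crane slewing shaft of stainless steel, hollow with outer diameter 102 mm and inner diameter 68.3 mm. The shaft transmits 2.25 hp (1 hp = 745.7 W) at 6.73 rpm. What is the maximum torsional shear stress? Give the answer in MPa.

ω = 2π·6.73/60 = 0.7048 rad/s, so T = P/ω = 2.25×745.7 / 0.7048 = 2381 N·m.
J = π(d_o⁴ − d_i⁴)/32 = π(0.102⁴ − 0.0683⁴)/32 = 8.490×10^-6 m⁴.
τ_max = T·r/J = 2381 × 0.0510 / 8.490×10^-6 = 1.430×10^7 Pa.

14.3 MPa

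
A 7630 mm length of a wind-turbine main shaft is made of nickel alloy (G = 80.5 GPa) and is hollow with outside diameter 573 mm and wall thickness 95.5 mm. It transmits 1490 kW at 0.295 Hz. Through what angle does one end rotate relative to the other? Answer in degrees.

0.514°

ω = 2π·0.295 = 1.854 rad/s, so T = P/ω = 1490×10³ / 1.854 = 803900 N·m.
J = π(d_o⁴ − d_i⁴)/32 = π(0.573⁴ − 0.382⁴)/32 = 8.493×10^-3 m⁴.
θ = T·L/(G·J) = 803900 × 7.63 / (80.5×10⁹ × 8.493×10^-3) = 8.972×10^-3 rad.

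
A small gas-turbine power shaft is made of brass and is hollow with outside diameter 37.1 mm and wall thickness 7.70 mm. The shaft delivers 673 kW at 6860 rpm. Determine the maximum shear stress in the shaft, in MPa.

ω = 2π·6860/60 = 718.4 rad/s, so T = P/ω = 673×10³ / 718.4 = 936.8 N·m.
J = π(d_o⁴ − d_i⁴)/32 = π(0.0371⁴ − 0.0217⁴)/32 = 1.642×10^-7 m⁴.
τ_max = T·r/J = 936.8 × 0.0186 / 1.642×10^-7 = 1.058×10^8 Pa.

106 MPa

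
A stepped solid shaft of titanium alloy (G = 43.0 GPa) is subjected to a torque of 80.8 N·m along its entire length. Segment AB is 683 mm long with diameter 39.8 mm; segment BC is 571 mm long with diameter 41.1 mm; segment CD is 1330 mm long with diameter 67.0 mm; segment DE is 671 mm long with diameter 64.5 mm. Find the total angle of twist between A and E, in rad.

J_AB = π(0.0398)⁴/32 = 2.46×10^-7 m⁴; J_BC = π(0.0411)⁴/32 = 2.80×10^-7 m⁴; J_CD = π(0.0670)⁴/32 = 1.98×10^-6 m⁴; J_DE = π(0.0645)⁴/32 = 1.70×10^-6 m⁴.
θ = (T/G)·Σ L_i/J_i = (80.80/43.0×10⁹)·(0.683/2.46×10^-7 + 0.571/2.80×10^-7 + 1.33/1.98×10^-6 + 0.671/1.70×10^-6) = 0.01105 rad.

0.0110 rad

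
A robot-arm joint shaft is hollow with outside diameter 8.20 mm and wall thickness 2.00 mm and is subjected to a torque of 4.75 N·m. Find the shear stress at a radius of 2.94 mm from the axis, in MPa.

33.8 MPa

J = π(d_o⁴ − d_i⁴)/32 = π(0.00820⁴ − 0.00420⁴)/32 = 4.133×10^-10 m⁴.
Shear stress varies linearly with radius: τ = T·r/J = 4.750 × 0.00294 / 4.133×10^-10 = 3.379×10^7 Pa.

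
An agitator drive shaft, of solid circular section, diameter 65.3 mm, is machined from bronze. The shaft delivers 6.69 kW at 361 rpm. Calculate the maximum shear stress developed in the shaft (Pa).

3.24e6 Pa

ω = 2π·361/60 = 37.80 rad/s, so T = P/ω = 6.69×10³ / 37.80 = 177.0 N·m.
J = πd⁴/32 = π(0.0653)⁴/32 = 1.785×10^-6 m⁴.
τ_max = T·r/J = 177.0 × 0.0326 / 1.785×10^-6 = 3.237×10^6 Pa.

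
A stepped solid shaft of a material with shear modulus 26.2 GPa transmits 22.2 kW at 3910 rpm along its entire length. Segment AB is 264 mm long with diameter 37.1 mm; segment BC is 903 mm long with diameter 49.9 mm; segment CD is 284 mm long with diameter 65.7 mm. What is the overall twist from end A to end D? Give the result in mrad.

ω = 2π·3910/60 = 409.5 rad/s, so T = P/ω = 22.2×10³ / 409.5 = 54.22 N·m.
J_AB = π(0.0371)⁴/32 = 1.86×10^-7 m⁴; J_BC = π(0.0499)⁴/32 = 6.09×10^-7 m⁴; J_CD = π(0.0657)⁴/32 = 1.83×10^-6 m⁴.
θ = (T/G)·Σ L_i/J_i = (54.22/26.2×10⁹)·(0.264/1.86×10^-7 + 0.903/6.09×10^-7 + 0.284/1.83×10^-6) = 6.329×10^-3 rad.

6.33 mrad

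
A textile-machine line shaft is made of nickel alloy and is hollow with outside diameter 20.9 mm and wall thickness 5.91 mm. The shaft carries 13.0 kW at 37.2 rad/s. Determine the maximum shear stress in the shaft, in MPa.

ω = 37.2 rad/s, so T = P/ω = 13.0×10³ / 37.20 = 349.5 N·m.
J = π(d_o⁴ − d_i⁴)/32 = π(0.0209⁴ − 0.00908⁴)/32 = 1.806×10^-8 m⁴.
τ_max = T·r/J = 349.5 × 0.0104 / 1.806×10^-8 = 2.022×10^8 Pa.

202 MPa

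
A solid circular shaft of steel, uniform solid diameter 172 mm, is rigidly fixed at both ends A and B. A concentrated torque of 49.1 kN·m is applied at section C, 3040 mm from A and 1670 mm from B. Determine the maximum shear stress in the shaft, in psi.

4600 psi

With uniform GJ and both ends fixed, compatibility θ_AC = θ_CB gives T_A·a = T_B·b, together with T_A + T_B = T₀.
T_A = T₀·b/(a+b) = 49100·1670/4710 = 17410 N·m; T_B = 31690 N·m.
τ in each portion: τ_AC = 1.74×10^7 Pa, τ_CB = 3.17×10^7 Pa; maximum is in CB.
τ_max = T_CB·r/J = 31690·0.0860/8.59×10^-5 = 3.172×10^7 Pa.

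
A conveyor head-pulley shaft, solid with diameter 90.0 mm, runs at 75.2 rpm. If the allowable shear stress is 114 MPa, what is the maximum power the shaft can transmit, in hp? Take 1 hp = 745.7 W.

J = πd⁴/32 = π(0.0900)⁴/32 = 6.441×10^-6 m⁴.
T_max = τ_allow·J/r = 1.14×10^8 × 6.441×10^-6 / 0.0450 = 16320 N·m.
ω = 2π·75.2/60 = 7.875 rad/s, so P_max = T_max·ω = 1.285×10^5 W.

172 hp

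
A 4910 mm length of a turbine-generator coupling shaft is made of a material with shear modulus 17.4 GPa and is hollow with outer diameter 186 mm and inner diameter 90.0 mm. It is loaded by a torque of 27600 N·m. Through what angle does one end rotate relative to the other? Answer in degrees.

J = π(d_o⁴ − d_i⁴)/32 = π(0.186⁴ − 0.0900⁴)/32 = 1.111×10^-4 m⁴.
θ = T·L/(G·J) = 27600 × 4.91 / (17.4×10⁹ × 1.111×10^-4) = 0.07013 rad.

4.02°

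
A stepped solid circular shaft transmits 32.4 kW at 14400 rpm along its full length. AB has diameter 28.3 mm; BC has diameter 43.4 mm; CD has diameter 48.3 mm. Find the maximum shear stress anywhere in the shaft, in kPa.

4830 kPa

ω = 2π·14400/60 = 1508 rad/s, so T = P/ω = 32.4×10³ / 1508 = 21.49 N·m.
Under the same torque, τ_max = 16T/(πd³) is largest where d is smallest — segment AB (d = 28.3 mm).
τ_max = 16·21.49/(π·(0.0283)³) = 4.828×10^6 Pa.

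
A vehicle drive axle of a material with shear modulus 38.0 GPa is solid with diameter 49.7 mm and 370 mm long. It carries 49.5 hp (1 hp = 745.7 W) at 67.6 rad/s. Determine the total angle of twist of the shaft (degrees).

0.509°

ω = 67.6 rad/s, so T = P/ω = 49.5×745.7 / 67.60 = 546.0 N·m.
J = πd⁴/32 = π(0.0497)⁴/32 = 5.990×10^-7 m⁴.
θ = T·L/(G·J) = 546.0 × 0.370 / (38.0×10⁹ × 5.990×10^-7) = 8.876×10^-3 rad.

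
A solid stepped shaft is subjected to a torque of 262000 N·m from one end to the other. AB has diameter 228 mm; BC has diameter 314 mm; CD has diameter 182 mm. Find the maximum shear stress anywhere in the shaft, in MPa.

Under the same torque, τ_max = 16T/(πd³) is largest where d is smallest — segment CD (d = 182 mm).
τ_max = 16·262000/(π·(0.182)³) = 2.213×10^8 Pa.

221 MPa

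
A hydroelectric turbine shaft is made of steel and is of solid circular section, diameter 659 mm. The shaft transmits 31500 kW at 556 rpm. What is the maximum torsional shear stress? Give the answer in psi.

1400 psi

ω = 2π·556/60 = 58.22 rad/s, so T = P/ω = 31500×10³ / 58.22 = 541000 N·m.
J = πd⁴/32 = π(0.659)⁴/32 = 0.01852 m⁴.
τ_max = T·r/J = 541000 × 0.330 / 0.01852 = 9.628×10^6 Pa.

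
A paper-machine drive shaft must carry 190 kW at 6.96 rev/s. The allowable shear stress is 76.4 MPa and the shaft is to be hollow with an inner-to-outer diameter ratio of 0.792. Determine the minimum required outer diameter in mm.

78.2 mm

ω = 2π·6.96 = 43.73 rad/s, so T = P/ω = 190×10³ / 43.73 = 4345 N·m.
For a hollow shaft with d_i/d_o = 0.792: τ_max = 16T/(π d_o³ (1−k⁴)), so d_o = [16T/(π τ_allow (1−k⁴))]^(1/3) = [16·4345/(π·7.64×10^7·0.6065)]^(1/3) = 0.07816 m.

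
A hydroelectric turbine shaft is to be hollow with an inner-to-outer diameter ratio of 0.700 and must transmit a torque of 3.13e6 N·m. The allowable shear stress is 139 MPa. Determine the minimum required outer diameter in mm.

532 mm

For a hollow shaft with d_i/d_o = 0.700: τ_max = 16T/(π d_o³ (1−k⁴)), so d_o = [16T/(π τ_allow (1−k⁴))]^(1/3) = [16·3.130e6/(π·1.39×10^8·0.7599)]^(1/3) = 0.5324 m.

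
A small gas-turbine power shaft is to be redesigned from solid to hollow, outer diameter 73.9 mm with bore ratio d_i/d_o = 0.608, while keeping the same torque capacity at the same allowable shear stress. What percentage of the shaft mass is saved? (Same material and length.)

Equal τ_max and T ⇒ the solid shaft needs d_s³ = d_o³(1−k⁴), so d_s = 73.9·(1−0.608⁴)^(1/3) = 70.37 mm.
Area ratio A_h/A_s = d_o²(1−k²)/d_s² = (1−k²)/(1−k⁴)^(2/3) = 0.6952.
Mass saving = 1 − 0.6952 = 30.5 %.

30.5 %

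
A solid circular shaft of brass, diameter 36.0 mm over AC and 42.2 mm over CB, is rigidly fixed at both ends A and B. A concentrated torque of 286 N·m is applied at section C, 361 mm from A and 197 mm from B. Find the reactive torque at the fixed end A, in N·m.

Compatibility: T_A·a/J_AC = T_B·b/J_CB with T_A + T_B = T₀.
J_AC = 1.65×10^-7 m⁴, J_CB = 3.11×10^-7 m⁴, so T_A = T₀·(J_AC/a)/((J_AC/a)+(J_CB/b)) = 64.13 N·m, T_B = 221.9 N·m.

64.1 N·m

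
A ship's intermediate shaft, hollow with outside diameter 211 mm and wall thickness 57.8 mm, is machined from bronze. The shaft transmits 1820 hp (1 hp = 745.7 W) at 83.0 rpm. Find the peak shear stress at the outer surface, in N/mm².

ω = 2π·83.0/60 = 8.692 rad/s, so T = P/ω = 1820×745.7 / 8.692 = 156100 N·m.
J = π(d_o⁴ − d_i⁴)/32 = π(0.211⁴ − 0.0954⁴)/32 = 1.865×10^-4 m⁴.
τ_max = T·r/J = 156100 × 0.105 / 1.865×10^-4 = 8.835×10^7 Pa.

88.3 N/mm²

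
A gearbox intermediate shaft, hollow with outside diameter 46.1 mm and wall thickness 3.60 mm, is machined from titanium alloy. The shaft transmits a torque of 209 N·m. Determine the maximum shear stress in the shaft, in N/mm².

22.0 N/mm²

J = π(d_o⁴ − d_i⁴)/32 = π(0.0461⁴ − 0.0389⁴)/32 = 2.186×10^-7 m⁴.
τ_max = T·r/J = 209.0 × 0.0231 / 2.186×10^-7 = 2.204×10^7 Pa.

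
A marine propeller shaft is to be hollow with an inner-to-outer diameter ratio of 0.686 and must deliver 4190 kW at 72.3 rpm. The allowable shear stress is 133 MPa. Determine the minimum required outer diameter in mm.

ω = 2π·72.3/60 = 7.571 rad/s, so T = P/ω = 4190×10³ / 7.571 = 553400 N·m.
For a hollow shaft with d_i/d_o = 0.686: τ_max = 16T/(π d_o³ (1−k⁴)), so d_o = [16T/(π τ_allow (1−k⁴))]^(1/3) = [16·553400/(π·1.33×10^8·0.7785)]^(1/3) = 0.3008 m.

301 mm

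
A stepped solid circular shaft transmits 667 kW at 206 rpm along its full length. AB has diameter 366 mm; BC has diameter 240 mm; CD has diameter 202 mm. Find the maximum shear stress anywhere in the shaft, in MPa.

19.1 MPa

ω = 2π·206/60 = 21.57 rad/s, so T = P/ω = 667×10³ / 21.57 = 30920 N·m.
Under the same torque, τ_max = 16T/(πd³) is largest where d is smallest — segment CD (d = 202 mm).
τ_max = 16·30920/(π·(0.202)³) = 1.910×10^7 Pa.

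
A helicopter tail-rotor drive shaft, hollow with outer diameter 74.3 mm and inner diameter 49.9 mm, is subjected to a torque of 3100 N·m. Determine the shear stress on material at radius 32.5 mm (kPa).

J = π(d_o⁴ − d_i⁴)/32 = π(0.0743⁴ − 0.0499⁴)/32 = 2.383×10^-6 m⁴.
Shear stress varies linearly with radius: τ = T·r/J = 3100 × 0.0325 / 2.383×10^-6 = 4.227×10^7 Pa.

42300 kPa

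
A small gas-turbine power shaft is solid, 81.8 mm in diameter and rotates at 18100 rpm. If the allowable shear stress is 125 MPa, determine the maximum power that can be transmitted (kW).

25500 kW

J = πd⁴/32 = π(0.0818)⁴/32 = 4.396×10^-6 m⁴.
T_max = τ_allow·J/r = 1.25×10^8 × 4.396×10^-6 / 0.0409 = 13430 N·m.
ω = 2π·18100/60 = 1895 rad/s, so P_max = T_max·ω = 2.546×10^7 W.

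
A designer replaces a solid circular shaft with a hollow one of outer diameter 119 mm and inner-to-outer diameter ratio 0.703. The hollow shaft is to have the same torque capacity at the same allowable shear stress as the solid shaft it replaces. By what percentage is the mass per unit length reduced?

39.0 %

Equal τ_max and T ⇒ the solid shaft needs d_s³ = d_o³(1−k⁴), so d_s = 119·(1−0.703⁴)^(1/3) = 108.4 mm.
Area ratio A_h/A_s = d_o²(1−k²)/d_s² = (1−k²)/(1−k⁴)^(2/3) = 0.6096.
Mass saving = 1 − 0.6096 = 39.0 %.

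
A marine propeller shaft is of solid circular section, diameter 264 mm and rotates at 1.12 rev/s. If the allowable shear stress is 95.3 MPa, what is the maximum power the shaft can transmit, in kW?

J = πd⁴/32 = π(0.264)⁴/32 = 4.769×10^-4 m⁴.
T_max = τ_allow·J/r = 9.53×10^7 × 4.769×10^-4 / 0.132 = 344300 N·m.
ω = 2π·1.12 = 7.037 rad/s, so P_max = T_max·ω = 2.423×10^6 W.

2420 kW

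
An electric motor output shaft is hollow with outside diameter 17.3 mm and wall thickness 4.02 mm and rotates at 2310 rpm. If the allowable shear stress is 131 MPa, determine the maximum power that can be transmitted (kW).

29.6 kW

J = π(d_o⁴ − d_i⁴)/32 = π(0.0173⁴ − 0.00926⁴)/32 = 8.072×10^-9 m⁴.
T_max = τ_allow·J/r = 1.31×10^8 × 8.072×10^-9 / 0.00865 = 122.2 N·m.
ω = 2π·2310/60 = 241.9 rad/s, so P_max = T_max·ω = 2.957×10^4 W.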